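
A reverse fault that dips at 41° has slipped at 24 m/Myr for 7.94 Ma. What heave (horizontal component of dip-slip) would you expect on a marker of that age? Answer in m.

dip-slip = rate × time = 24 m/Myr × 7.94 Ma = 190.6 m
heave = dip-slip × cos(dip) = 190.6 × cos(41°) = 144 m

144 m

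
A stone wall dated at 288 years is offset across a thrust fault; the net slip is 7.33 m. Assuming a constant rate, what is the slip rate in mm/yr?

rate = 7.33 m / 288 years = 0.0255 m/yr = 25.5 mm/yr

25.5 mm/yr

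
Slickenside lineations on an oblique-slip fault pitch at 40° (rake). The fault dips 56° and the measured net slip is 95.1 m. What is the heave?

34.2 m

dip-slip = net slip × sin(rake) = 95.1 m × sin(40°) = 61.13 m
heave = dip-slip × cos(dip) = 61.13 × cos(56°) = 34.2 m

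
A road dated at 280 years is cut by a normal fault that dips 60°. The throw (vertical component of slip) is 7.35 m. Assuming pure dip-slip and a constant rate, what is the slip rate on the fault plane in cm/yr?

3.03 cm/yr

dip-slip = throw / sin(dip) = 7.35 m / sin(60°) = 8.487 m
rate = 8.487 m / 280 years = 0.0303 m/yr = 3.03 cm/yr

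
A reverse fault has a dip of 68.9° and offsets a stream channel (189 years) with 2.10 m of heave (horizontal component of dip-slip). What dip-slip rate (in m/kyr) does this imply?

30.9 m/kyr

dip-slip = heave / cos(dip) = 2.10 m / cos(68.9°) = 5.833 m
rate = 5.833 m / 189 years = 0.0309 m/yr = 30.9 m/kyr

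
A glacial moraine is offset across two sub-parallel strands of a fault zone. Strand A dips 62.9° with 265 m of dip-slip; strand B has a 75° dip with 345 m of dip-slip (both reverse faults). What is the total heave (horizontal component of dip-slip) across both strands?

heave_A = 265 × cos(62.9°) = 120.7 m
heave_B = 345 × cos(75°) = 89.29 m
total = 120.7 + 89.29 = 210 m

210 m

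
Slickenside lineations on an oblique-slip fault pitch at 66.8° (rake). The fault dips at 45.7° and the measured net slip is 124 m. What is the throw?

81.6 m

dip-slip = net slip × sin(rake) = 124 m × sin(66.8°) = 114 m
throw = dip-slip × sin(dip) = 114 × sin(45.7°) = 81.6 m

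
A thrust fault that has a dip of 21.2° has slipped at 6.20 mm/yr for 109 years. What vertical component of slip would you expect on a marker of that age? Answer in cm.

24.4 cm

dip-slip = rate × time = 6.20 mm/yr × 109 years = 0.6758 m
throw = dip-slip × sin(dip) = 0.6758 × sin(21.2°) = 0.244 m = 24.4 cm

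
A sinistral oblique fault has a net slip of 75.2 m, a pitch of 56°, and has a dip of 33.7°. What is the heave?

dip-slip = net slip × sin(rake) = 75.2 m × sin(56°) = 62.34 m
heave = dip-slip × cos(dip) = 62.34 × cos(33.7°) = 51.9 m

51.9 m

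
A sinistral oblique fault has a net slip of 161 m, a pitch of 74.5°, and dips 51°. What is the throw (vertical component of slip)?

dip-slip = net slip × sin(rake) = 161 m × sin(74.5°) = 155.1 m
throw = dip-slip × sin(dip) = 155.1 × sin(51°) = 121 m

121 m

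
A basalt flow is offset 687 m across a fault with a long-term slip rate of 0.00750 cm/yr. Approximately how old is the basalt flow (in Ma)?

age = offset / rate = 687 m / (0.00750 cm/yr) = 9.16e+06 yr = 9.16 Ma

9.16 Ma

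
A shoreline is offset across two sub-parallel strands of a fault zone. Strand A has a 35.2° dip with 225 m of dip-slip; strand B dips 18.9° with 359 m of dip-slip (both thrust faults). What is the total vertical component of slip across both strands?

throw_A = 225 × sin(35.2°) = 129.7 m
throw_B = 359 × sin(18.9°) = 116.3 m
total = 129.7 + 116.3 = 246 m

246 m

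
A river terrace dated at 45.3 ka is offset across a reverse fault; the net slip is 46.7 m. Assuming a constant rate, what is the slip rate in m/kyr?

rate = 46.7 m / 45.3 ka = 0.00103 m/yr = 1.03 m/kyr

1.03 m/kyr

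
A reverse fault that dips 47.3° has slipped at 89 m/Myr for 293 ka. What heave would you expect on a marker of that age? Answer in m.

17.7 m

dip-slip = rate × time = 89 m/Myr × 293 ka = 26.08 m
heave = dip-slip × cos(dip) = 26.08 × cos(47.3°) = 17.7 m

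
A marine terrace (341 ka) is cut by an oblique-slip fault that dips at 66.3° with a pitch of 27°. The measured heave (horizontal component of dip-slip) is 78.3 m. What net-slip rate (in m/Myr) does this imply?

1260 m/Myr

dip-slip = heave / cos(dip) = 78.3 / cos(66.3°) = 194.8 m
net slip = dip-slip / sin(rake) = 194.8 / sin(27°) = 429.1 m
rate = 429.1 m / 341 ka = 0.00126 m/yr = 1260 m/Myr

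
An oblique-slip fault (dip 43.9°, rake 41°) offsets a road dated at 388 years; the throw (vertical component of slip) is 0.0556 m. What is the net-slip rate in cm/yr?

0.0315 cm/yr

dip-slip = throw / sin(dip) = 0.0556 / sin(43.9°) = 0.08018 m
net slip = dip-slip / sin(rake) = 0.08018 / sin(41°) = 0.1222 m
rate = 0.1222 m / 388 years = 0.000315 m/yr = 0.0315 cm/yr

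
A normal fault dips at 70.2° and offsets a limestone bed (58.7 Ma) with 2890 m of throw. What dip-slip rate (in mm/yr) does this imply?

dip-slip = throw / sin(dip) = 2890 m / sin(70.2°) = 3072 m
rate = 3072 m / 58.7 Ma = 0.0000523 m/yr = 0.0523 mm/yr

0.0523 mm/yr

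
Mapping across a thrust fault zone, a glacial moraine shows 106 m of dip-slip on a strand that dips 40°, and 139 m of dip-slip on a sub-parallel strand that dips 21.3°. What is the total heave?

heave_A = 106 × cos(40°) = 81.20 m
heave_B = 139 × cos(21.3°) = 129.5 m
total = 81.20 + 129.5 = 211 m

211 m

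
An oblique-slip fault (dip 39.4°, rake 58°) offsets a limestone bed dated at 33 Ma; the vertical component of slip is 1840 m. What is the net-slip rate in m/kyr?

dip-slip = throw / sin(dip) = 1840 / sin(39.4°) = 2899 m
net slip = dip-slip / sin(rake) = 2899 / sin(58°) = 3418 m
rate = 3418 m / 33 Ma = 0.000104 m/yr = 0.104 m/kyr

0.104 m/kyr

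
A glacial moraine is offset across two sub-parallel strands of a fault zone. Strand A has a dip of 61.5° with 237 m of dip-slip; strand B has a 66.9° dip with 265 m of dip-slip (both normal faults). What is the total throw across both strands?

452 m

throw_A = 237 × sin(61.5°) = 208.3 m
throw_B = 265 × sin(66.9°) = 243.8 m
total = 208.3 + 243.8 = 452 m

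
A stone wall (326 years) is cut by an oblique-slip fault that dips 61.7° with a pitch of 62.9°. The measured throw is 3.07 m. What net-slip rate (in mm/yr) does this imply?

12 mm/yr

dip-slip = throw / sin(dip) = 3.07 / sin(61.7°) = 3.487 m
net slip = dip-slip / sin(rake) = 3.487 / sin(62.9°) = 3.917 m
rate = 3.917 m / 326 years = 0.0120 m/yr = 12 mm/yr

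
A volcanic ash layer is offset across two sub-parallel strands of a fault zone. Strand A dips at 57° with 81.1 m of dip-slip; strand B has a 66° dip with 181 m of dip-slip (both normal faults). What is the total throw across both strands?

233 m

throw_A = 81.1 × sin(57°) = 68.02 m
throw_B = 181 × sin(66°) = 165.4 m
total = 68.02 + 165.4 = 233 m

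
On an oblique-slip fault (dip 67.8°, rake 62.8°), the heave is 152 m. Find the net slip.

452 m

dip-slip = heave / cos(dip) = 152 / cos(67.8°) = 402.3 m
net slip = dip-slip / sin(rake) = 402.3 / sin(62.8°) = 452 m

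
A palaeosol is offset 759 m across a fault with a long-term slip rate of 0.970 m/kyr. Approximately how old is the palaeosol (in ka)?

782 ka

age = offset / rate = 759 m / (0.970 m/kyr) = 782000 yr = 782 ka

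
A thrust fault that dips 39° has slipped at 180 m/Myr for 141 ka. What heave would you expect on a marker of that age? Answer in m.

19.7 m

dip-slip = rate × time = 180 m/Myr × 141 ka = 25.38 m
heave = dip-slip × cos(dip) = 25.38 × cos(39°) = 19.7 m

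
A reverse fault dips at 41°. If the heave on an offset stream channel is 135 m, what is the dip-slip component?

dip-slip = heave / cos(dip) = 135 / cos(41°) = 179 m

179 m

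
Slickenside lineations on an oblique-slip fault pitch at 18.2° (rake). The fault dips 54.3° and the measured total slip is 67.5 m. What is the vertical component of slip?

17.1 m

dip-slip = net slip × sin(rake) = 67.5 m × sin(18.2°) = 21.08 m
throw = dip-slip × sin(dip) = 21.08 × sin(54.3°) = 17.1 m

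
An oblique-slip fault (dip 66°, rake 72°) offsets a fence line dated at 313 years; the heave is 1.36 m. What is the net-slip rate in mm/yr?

dip-slip = heave / cos(dip) = 1.36 / cos(66°) = 3.344 m
net slip = dip-slip / sin(rake) = 3.344 / sin(72°) = 3.516 m
rate = 3.516 m / 313 years = 0.0112 m/yr = 11.2 mm/yr

11.2 mm/yr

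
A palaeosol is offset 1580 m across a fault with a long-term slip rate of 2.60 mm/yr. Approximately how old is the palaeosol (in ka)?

608 ka

age = offset / rate = 1580 m / (2.60 mm/yr) = 608000 yr = 608 ka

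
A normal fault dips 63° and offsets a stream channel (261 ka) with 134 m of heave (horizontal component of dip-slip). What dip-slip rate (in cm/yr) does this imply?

dip-slip = heave / cos(dip) = 134 m / cos(63°) = 295.2 m
rate = 295.2 m / 261 ka = 0.00113 m/yr = 0.113 cm/yr

0.113 cm/yr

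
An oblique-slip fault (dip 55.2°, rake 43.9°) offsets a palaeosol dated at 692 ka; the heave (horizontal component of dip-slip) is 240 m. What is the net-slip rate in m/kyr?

dip-slip = heave / cos(dip) = 240 / cos(55.2°) = 420.5 m
net slip = dip-slip / sin(rake) = 420.5 / sin(43.9°) = 606.5 m
rate = 606.5 m / 692 ka = 0.000876 m/yr = 0.876 m/kyr

0.876 m/kyr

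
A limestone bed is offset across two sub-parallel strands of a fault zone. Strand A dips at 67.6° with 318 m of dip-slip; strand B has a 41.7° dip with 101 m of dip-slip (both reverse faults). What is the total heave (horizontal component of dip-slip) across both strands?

197 m

heave_A = 318 × cos(67.6°) = 121.2 m
heave_B = 101 × cos(41.7°) = 75.41 m
total = 121.2 + 75.41 = 197 m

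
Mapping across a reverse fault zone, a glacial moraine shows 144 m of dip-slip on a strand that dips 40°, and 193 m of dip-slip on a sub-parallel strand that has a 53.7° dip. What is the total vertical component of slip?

248 m

throw_A = 144 × sin(40°) = 92.56 m
throw_B = 193 × sin(53.7°) = 155.5 m
total = 92.56 + 155.5 = 248 m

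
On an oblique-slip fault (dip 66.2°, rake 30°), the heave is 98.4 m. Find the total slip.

dip-slip = heave / cos(dip) = 98.4 / cos(66.2°) = 243.8 m
net slip = dip-slip / sin(rake) = 243.8 / sin(30°) = 488 m

488 m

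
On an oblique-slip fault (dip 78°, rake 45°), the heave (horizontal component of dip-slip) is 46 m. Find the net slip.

dip-slip = heave / cos(dip) = 46 / cos(78°) = 221.2 m
net slip = dip-slip / sin(rake) = 221.2 / sin(45°) = 313 m

313 m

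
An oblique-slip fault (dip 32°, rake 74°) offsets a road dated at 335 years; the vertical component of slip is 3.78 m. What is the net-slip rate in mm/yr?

22.2 mm/yr

dip-slip = throw / sin(dip) = 3.78 / sin(32°) = 7.133 m
net slip = dip-slip / sin(rake) = 7.133 / sin(74°) = 7.421 m
rate = 7.421 m / 335 years = 0.0222 m/yr = 22.2 mm/yr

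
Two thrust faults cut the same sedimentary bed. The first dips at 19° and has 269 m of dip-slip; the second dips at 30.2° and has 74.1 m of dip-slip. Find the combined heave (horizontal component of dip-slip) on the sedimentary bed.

318 m

heave_A = 269 × cos(19°) = 254.3 m
heave_B = 74.1 × cos(30.2°) = 64.04 m
total = 254.3 + 64.04 = 318 m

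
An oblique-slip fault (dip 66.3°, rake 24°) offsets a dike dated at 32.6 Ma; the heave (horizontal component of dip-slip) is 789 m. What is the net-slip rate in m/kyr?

0.148 m/kyr

dip-slip = heave / cos(dip) = 789 / cos(66.3°) = 1963 m
net slip = dip-slip / sin(rake) = 1963 / sin(24°) = 4826 m
rate = 4826 m / 32.6 Ma = 0.000148 m/yr = 0.148 m/kyr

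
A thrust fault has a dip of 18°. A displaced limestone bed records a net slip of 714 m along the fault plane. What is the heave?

679 m

heave = dip-slip × cos(dip) = 714 m × cos(18°) = 679 m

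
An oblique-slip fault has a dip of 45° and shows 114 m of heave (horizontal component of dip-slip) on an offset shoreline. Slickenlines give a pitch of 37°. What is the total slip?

268 m

dip-slip = heave / cos(dip) = 114 / cos(45°) = 161.2 m
net slip = dip-slip / sin(rake) = 161.2 / sin(37°) = 268 m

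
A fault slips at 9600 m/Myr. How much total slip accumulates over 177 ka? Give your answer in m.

slip = rate × time = 9600 m/Myr × 177 ka = 1700 m

1700 m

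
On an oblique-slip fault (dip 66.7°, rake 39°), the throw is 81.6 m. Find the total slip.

141 m

dip-slip = throw / sin(dip) = 81.6 / sin(66.7°) = 88.85 m
net slip = dip-slip / sin(rake) = 88.85 / sin(39°) = 141 m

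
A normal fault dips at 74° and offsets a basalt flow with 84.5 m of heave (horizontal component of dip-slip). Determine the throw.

295 m

throw = heave × tan(dip) = 84.5 × tan(74°) = 295 m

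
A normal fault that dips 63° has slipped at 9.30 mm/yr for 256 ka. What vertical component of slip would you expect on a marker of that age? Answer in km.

2.12 km

dip-slip = rate × time = 9.30 mm/yr × 256 ka = 2381 m
throw = dip-slip × sin(dip) = 2381 × sin(63°) = 2120 m = 2.12 km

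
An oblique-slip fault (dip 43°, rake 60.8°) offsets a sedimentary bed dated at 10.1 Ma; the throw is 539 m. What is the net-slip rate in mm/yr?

dip-slip = throw / sin(dip) = 539 / sin(43°) = 790.3 m
net slip = dip-slip / sin(rake) = 790.3 / sin(60.8°) = 905.4 m
rate = 905.4 m / 10.1 Ma = 0.0000896 m/yr = 0.0896 mm/yr

0.0896 mm/yr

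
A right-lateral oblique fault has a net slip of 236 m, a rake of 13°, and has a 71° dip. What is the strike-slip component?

230 m

strike-slip = net slip × cos(rake) = 236 m × cos(13°) = 230 m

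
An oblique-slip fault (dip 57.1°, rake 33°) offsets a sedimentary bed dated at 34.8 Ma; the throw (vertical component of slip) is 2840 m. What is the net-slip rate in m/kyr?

0.178 m/kyr

dip-slip = throw / sin(dip) = 2840 / sin(57.1°) = 3382 m
net slip = dip-slip / sin(rake) = 3382 / sin(33°) = 6211 m
rate = 6211 m / 34.8 Ma = 0.000178 m/yr = 0.178 m/kyr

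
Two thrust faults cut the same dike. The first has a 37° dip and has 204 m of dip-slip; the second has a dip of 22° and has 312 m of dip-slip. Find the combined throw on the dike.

throw_A = 204 × sin(37°) = 122.8 m
throw_B = 312 × sin(22°) = 116.9 m
total = 122.8 + 116.9 = 240 m

240 m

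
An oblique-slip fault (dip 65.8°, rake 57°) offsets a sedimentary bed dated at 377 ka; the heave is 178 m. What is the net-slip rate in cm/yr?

0.137 cm/yr

dip-slip = heave / cos(dip) = 178 / cos(65.8°) = 434.2 m
net slip = dip-slip / sin(rake) = 434.2 / sin(57°) = 517.8 m
rate = 517.8 m / 377 ka = 0.00137 m/yr = 0.137 cm/yr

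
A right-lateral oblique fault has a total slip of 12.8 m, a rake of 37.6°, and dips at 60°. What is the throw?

6.76 m

dip-slip = net slip × sin(rake) = 12.8 m × sin(37.6°) = 7.810 m
throw = dip-slip × sin(dip) = 7.810 × sin(60°) = 6.76 m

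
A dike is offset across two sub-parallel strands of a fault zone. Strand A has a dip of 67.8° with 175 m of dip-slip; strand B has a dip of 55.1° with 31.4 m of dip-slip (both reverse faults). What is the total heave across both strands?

heave_A = 175 × cos(67.8°) = 66.12 m
heave_B = 31.4 × cos(55.1°) = 17.97 m
total = 66.12 + 17.97 = 84.1 m

84.1 m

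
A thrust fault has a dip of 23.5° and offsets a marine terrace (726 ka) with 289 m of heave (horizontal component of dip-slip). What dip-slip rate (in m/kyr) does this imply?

0.434 m/kyr

dip-slip = heave / cos(dip) = 289 m / cos(23.5°) = 315.1 m
rate = 315.1 m / 726 ka = 0.000434 m/yr = 0.434 m/kyr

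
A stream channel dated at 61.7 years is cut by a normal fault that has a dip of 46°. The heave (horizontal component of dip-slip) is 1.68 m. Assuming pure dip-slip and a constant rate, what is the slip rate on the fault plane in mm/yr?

dip-slip = heave / cos(dip) = 1.68 m / cos(46°) = 2.418 m
rate = 2.418 m / 61.7 years = 0.0392 m/yr = 39.2 mm/yr

39.2 mm/yr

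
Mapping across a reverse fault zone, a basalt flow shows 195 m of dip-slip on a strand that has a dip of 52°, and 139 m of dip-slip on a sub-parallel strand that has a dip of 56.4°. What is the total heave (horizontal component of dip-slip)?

197 m

heave_A = 195 × cos(52°) = 120.1 m
heave_B = 139 × cos(56.4°) = 76.92 m
total = 120.1 + 76.92 = 197 m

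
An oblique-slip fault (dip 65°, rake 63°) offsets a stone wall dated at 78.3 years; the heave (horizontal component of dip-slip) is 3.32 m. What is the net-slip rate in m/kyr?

113 m/kyr

dip-slip = heave / cos(dip) = 3.32 / cos(65°) = 7.856 m
net slip = dip-slip / sin(rake) = 7.856 / sin(63°) = 8.817 m
rate = 8.817 m / 78.3 years = 0.113 m/yr = 113 m/kyr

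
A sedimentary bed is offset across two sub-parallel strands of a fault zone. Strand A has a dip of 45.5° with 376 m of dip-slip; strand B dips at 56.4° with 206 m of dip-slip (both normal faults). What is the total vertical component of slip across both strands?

440 m

throw_A = 376 × sin(45.5°) = 268.2 m
throw_B = 206 × sin(56.4°) = 171.6 m
total = 268.2 + 171.6 = 440 m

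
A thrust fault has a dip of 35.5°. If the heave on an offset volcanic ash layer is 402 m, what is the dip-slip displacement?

494 m

dip-slip = heave / cos(dip) = 402 / cos(35.5°) = 494 m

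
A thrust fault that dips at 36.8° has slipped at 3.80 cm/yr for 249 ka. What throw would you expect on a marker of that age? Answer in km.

dip-slip = rate × time = 3.80 cm/yr × 249 ka = 9462 m
throw = dip-slip × sin(dip) = 9462 × sin(36.8°) = 5670 m = 5.67 km

5.67 km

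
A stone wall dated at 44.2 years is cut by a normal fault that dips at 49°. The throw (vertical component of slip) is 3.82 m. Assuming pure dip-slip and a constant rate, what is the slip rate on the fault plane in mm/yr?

dip-slip = throw / sin(dip) = 3.82 m / sin(49°) = 5.062 m
rate = 5.062 m / 44.2 years = 0.115 m/yr = 115 mm/yr

115 mm/yr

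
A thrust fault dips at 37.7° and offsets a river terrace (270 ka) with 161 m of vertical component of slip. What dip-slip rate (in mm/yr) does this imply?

0.975 mm/yr

dip-slip = throw / sin(dip) = 161 m / sin(37.7°) = 263.3 m
rate = 263.3 m / 270 ka = 0.000975 m/yr = 0.975 mm/yr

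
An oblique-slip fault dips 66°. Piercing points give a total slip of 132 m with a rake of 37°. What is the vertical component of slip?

72.6 m

dip-slip = net slip × sin(rake) = 132 m × sin(37°) = 79.44 m
throw = dip-slip × sin(dip) = 79.44 × sin(66°) = 72.6 m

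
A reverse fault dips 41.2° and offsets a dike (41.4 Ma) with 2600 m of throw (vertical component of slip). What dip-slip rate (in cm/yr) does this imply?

0.00953 cm/yr

dip-slip = throw / sin(dip) = 2600 m / sin(41.2°) = 3947 m
rate = 3947 m / 41.4 Ma = 0.0000953 m/yr = 0.00953 cm/yr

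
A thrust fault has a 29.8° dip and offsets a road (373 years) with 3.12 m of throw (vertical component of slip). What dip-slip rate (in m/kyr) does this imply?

dip-slip = throw / sin(dip) = 3.12 m / sin(29.8°) = 6.278 m
rate = 6.278 m / 373 years = 0.0168 m/yr = 16.8 m/kyr

16.8 m/kyr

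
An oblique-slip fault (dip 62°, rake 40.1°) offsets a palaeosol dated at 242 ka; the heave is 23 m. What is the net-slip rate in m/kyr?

dip-slip = heave / cos(dip) = 23 / cos(62°) = 48.99 m
net slip = dip-slip / sin(rake) = 48.99 / sin(40.1°) = 76.06 m
rate = 76.06 m / 242 ka = 0.000314 m/yr = 0.314 m/kyr

0.314 m/kyr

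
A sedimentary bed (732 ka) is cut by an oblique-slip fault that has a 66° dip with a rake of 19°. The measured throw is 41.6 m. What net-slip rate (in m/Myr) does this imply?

191 m/Myr

dip-slip = throw / sin(dip) = 41.6 / sin(66°) = 45.54 m
net slip = dip-slip / sin(rake) = 45.54 / sin(19°) = 139.9 m
rate = 139.9 m / 732 ka = 0.000191 m/yr = 191 m/Myr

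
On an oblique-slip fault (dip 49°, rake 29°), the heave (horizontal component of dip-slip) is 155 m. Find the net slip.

487 m

dip-slip = heave / cos(dip) = 155 / cos(49°) = 236.3 m
net slip = dip-slip / sin(rake) = 236.3 / sin(29°) = 487 m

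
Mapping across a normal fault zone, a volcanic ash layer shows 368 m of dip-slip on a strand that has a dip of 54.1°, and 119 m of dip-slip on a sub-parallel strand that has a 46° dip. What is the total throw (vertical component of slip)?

384 m

throw_A = 368 × sin(54.1°) = 298.1 m
throw_B = 119 × sin(46°) = 85.60 m
total = 298.1 + 85.60 = 384 m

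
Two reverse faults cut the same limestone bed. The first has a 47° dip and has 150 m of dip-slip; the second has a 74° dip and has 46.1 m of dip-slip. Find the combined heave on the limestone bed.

115 m

heave_A = 150 × cos(47°) = 102.3 m
heave_B = 46.1 × cos(74°) = 12.71 m
total = 102.3 + 12.71 = 115 m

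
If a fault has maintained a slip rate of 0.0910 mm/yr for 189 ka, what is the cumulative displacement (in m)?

17.2 m

slip = rate × time = 0.0910 mm/yr × 189 ka = 17.2 m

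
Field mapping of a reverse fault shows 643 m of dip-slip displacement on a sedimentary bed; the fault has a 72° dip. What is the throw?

612 m

throw = dip-slip × sin(dip) = 643 m × sin(72°) = 612 m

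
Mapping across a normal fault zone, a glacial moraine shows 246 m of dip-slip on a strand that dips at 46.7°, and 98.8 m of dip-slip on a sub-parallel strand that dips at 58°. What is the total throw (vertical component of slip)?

263 m

throw_A = 246 × sin(46.7°) = 179 m
throw_B = 98.8 × sin(58°) = 83.79 m
total = 179 + 83.79 = 263 m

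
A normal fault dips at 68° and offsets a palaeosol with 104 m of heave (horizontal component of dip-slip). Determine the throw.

257 m

throw = heave × tan(dip) = 104 × tan(68°) = 257 m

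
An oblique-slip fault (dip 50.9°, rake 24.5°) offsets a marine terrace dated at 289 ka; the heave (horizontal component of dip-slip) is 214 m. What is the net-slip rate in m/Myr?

dip-slip = heave / cos(dip) = 214 / cos(50.9°) = 339.3 m
net slip = dip-slip / sin(rake) = 339.3 / sin(24.5°) = 818.2 m
rate = 818.2 m / 289 ka = 0.00283 m/yr = 2830 m/Myr

2830 m/Myr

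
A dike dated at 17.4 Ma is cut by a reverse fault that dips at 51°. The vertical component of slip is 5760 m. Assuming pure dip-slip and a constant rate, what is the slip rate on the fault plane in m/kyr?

dip-slip = throw / sin(dip) = 5760 m / sin(51°) = 7412 m
rate = 7412 m / 17.4 Ma = 0.000426 m/yr = 0.426 m/kyr

0.426 m/kyr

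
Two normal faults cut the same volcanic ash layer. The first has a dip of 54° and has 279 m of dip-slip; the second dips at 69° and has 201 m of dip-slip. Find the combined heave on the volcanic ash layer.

236 m

heave_A = 279 × cos(54°) = 164 m
heave_B = 201 × cos(69°) = 72.03 m
total = 164 + 72.03 = 236 m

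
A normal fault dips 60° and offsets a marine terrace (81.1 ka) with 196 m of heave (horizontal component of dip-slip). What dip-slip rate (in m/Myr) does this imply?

dip-slip = heave / cos(dip) = 196 m / cos(60°) = 392 m
rate = 392 m / 81.1 ka = 0.00483 m/yr = 4830 m/Myr

4830 m/Myr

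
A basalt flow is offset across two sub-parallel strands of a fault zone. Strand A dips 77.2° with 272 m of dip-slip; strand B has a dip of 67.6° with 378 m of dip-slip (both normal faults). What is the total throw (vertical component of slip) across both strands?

615 m

throw_A = 272 × sin(77.2°) = 265.2 m
throw_B = 378 × sin(67.6°) = 349.5 m
total = 265.2 + 349.5 = 615 m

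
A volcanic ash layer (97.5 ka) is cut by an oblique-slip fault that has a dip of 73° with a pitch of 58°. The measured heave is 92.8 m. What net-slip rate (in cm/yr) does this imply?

dip-slip = heave / cos(dip) = 92.8 / cos(73°) = 317.4 m
net slip = dip-slip / sin(rake) = 317.4 / sin(58°) = 374.3 m
rate = 374.3 m / 97.5 ka = 0.00384 m/yr = 0.384 cm/yr

0.384 cm/yr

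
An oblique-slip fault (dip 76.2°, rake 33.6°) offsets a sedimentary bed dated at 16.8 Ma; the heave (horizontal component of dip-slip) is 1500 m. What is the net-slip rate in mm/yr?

0.676 mm/yr

dip-slip = heave / cos(dip) = 1500 / cos(76.2°) = 6288 m
net slip = dip-slip / sin(rake) = 6288 / sin(33.6°) = 11360 m
rate = 11360 m / 16.8 Ma = 0.000676 m/yr = 0.676 mm/yr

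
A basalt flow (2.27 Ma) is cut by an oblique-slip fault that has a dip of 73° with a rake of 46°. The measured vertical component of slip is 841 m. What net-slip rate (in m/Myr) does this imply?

dip-slip = throw / sin(dip) = 841 / sin(73°) = 879.4 m
net slip = dip-slip / sin(rake) = 879.4 / sin(46°) = 1223 m
rate = 1223 m / 2.27 Ma = 0.000539 m/yr = 539 m/Myr

539 m/Myr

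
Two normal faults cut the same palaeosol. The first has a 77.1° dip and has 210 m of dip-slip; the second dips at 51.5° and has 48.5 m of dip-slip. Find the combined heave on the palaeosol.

77.1 m

heave_A = 210 × cos(77.1°) = 46.88 m
heave_B = 48.5 × cos(51.5°) = 30.19 m
total = 46.88 + 30.19 = 77.1 m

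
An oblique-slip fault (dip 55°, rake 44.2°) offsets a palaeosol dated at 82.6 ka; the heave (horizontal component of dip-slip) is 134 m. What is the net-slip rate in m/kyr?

dip-slip = heave / cos(dip) = 134 / cos(55°) = 233.6 m
net slip = dip-slip / sin(rake) = 233.6 / sin(44.2°) = 335.1 m
rate = 335.1 m / 82.6 ka = 0.00406 m/yr = 4.06 m/kyr

4.06 m/kyr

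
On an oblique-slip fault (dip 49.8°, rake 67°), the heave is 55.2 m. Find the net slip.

92.9 m

dip-slip = heave / cos(dip) = 55.2 / cos(49.8°) = 85.52 m
net slip = dip-slip / sin(rake) = 85.52 / sin(67°) = 92.9 m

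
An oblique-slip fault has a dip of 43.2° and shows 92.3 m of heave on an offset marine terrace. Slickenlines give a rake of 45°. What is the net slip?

dip-slip = heave / cos(dip) = 92.3 / cos(43.2°) = 126.6 m
net slip = dip-slip / sin(rake) = 126.6 / sin(45°) = 179 m

179 m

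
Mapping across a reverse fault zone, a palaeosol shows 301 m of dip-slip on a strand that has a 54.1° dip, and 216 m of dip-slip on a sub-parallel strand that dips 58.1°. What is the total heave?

291 m

heave_A = 301 × cos(54.1°) = 176.5 m
heave_B = 216 × cos(58.1°) = 114.1 m
total = 176.5 + 114.1 = 291 m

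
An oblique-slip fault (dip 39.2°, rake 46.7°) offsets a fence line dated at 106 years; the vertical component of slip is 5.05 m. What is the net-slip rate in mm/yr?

104 mm/yr

dip-slip = throw / sin(dip) = 5.05 / sin(39.2°) = 7.990 m
net slip = dip-slip / sin(rake) = 7.990 / sin(46.7°) = 10.98 m
rate = 10.98 m / 106 years = 0.104 m/yr = 104 mm/yr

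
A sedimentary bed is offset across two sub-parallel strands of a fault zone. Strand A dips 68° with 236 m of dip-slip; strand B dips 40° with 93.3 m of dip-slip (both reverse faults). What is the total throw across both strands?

throw_A = 236 × sin(68°) = 218.8 m
throw_B = 93.3 × sin(40°) = 59.97 m
total = 218.8 + 59.97 = 279 m

279 m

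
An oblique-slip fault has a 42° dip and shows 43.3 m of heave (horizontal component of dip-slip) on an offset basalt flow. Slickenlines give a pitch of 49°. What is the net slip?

77.2 m

dip-slip = heave / cos(dip) = 43.3 / cos(42°) = 58.27 m
net slip = dip-slip / sin(rake) = 58.27 / sin(49°) = 77.2 m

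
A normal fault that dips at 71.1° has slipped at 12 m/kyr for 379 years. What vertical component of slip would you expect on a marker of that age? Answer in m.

4.30 m

dip-slip = rate × time = 12 m/kyr × 379 years = 4.548 m
throw = dip-slip × sin(dip) = 4.548 × sin(71.1°) = 4.30 m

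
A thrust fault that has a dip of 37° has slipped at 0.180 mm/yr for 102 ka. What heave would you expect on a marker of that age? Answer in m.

14.7 m

dip-slip = rate × time = 0.180 mm/yr × 102 ka = 18.36 m
heave = dip-slip × cos(dip) = 18.36 × cos(37°) = 14.7 m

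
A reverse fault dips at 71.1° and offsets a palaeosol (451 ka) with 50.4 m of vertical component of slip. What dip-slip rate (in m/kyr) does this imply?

0.118 m/kyr

dip-slip = throw / sin(dip) = 50.4 m / sin(71.1°) = 53.27 m
rate = 53.27 m / 451 ka = 0.000118 m/yr = 0.118 m/kyr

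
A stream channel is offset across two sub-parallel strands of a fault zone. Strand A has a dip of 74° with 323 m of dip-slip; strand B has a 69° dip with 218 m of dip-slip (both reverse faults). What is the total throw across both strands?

514 m

throw_A = 323 × sin(74°) = 310.5 m
throw_B = 218 × sin(69°) = 203.5 m
total = 310.5 + 203.5 = 514 m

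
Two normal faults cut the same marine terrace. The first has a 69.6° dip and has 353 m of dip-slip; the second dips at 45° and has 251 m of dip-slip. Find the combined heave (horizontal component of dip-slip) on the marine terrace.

heave_A = 353 × cos(69.6°) = 123 m
heave_B = 251 × cos(45°) = 177.5 m
total = 123 + 177.5 = 301 m

301 m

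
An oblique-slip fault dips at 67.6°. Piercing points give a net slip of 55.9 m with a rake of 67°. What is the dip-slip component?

51.5 m

dip-slip = net slip × sin(rake) = 55.9 m × sin(67°) = 51.5 m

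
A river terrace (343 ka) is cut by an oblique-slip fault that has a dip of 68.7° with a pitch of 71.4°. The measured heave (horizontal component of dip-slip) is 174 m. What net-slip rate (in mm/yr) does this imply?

1.47 mm/yr

dip-slip = heave / cos(dip) = 174 / cos(68.7°) = 479 m
net slip = dip-slip / sin(rake) = 479 / sin(71.4°) = 505.4 m
rate = 505.4 m / 343 ka = 0.00147 m/yr = 1.47 mm/yr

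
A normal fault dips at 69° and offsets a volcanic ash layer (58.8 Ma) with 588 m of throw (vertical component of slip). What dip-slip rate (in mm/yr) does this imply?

dip-slip = throw / sin(dip) = 588 m / sin(69°) = 629.8 m
rate = 629.8 m / 58.8 Ma = 0.0000107 m/yr = 0.0107 mm/yr

0.0107 mm/yr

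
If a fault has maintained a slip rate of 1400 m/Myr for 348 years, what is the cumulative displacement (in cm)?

slip = rate × time = 1400 m/Myr × 348 years = 0.487 m = 48.7 cm

48.7 cm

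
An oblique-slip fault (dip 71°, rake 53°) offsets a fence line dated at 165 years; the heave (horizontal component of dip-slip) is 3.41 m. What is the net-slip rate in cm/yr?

7.95 cm/yr

dip-slip = heave / cos(dip) = 3.41 / cos(71°) = 10.47 m
net slip = dip-slip / sin(rake) = 10.47 / sin(53°) = 13.11 m
rate = 13.11 m / 165 years = 0.0795 m/yr = 7.95 cm/yr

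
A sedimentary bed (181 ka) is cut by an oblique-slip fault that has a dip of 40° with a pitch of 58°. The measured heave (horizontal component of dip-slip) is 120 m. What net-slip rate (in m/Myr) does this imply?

1020 m/Myr

dip-slip = heave / cos(dip) = 120 / cos(40°) = 156.6 m
net slip = dip-slip / sin(rake) = 156.6 / sin(58°) = 184.7 m
rate = 184.7 m / 181 ka = 0.00102 m/yr = 1020 m/Myr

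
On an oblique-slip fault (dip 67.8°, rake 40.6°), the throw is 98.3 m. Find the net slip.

dip-slip = throw / sin(dip) = 98.3 / sin(67.8°) = 106.2 m
net slip = dip-slip / sin(rake) = 106.2 / sin(40.6°) = 163 m

163 m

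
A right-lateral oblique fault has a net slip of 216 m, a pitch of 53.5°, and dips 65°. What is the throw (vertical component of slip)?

dip-slip = net slip × sin(rake) = 216 m × sin(53.5°) = 173.6 m
throw = dip-slip × sin(dip) = 173.6 × sin(65°) = 157 m

157 m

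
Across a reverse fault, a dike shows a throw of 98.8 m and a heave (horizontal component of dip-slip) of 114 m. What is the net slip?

net slip = √(throw² + heave²) = √(98.8² + 114²) = 151 m

151 m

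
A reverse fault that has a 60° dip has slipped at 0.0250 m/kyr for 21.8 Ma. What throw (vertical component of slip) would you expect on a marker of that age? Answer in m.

dip-slip = rate × time = 0.0250 m/kyr × 21.8 Ma = 545 m
throw = dip-slip × sin(dip) = 545 × sin(60°) = 472 m

472 m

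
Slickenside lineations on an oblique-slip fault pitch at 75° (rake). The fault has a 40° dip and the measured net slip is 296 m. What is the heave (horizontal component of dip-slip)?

dip-slip = net slip × sin(rake) = 296 m × sin(75°) = 285.9 m
heave = dip-slip × cos(dip) = 285.9 × cos(40°) = 219 m

219 m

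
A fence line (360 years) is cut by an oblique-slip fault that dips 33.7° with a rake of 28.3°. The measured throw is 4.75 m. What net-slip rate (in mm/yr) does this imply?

50.2 mm/yr

dip-slip = throw / sin(dip) = 4.75 / sin(33.7°) = 8.561 m
net slip = dip-slip / sin(rake) = 8.561 / sin(28.3°) = 18.06 m
rate = 18.06 m / 360 years = 0.0502 m/yr = 50.2 mm/yr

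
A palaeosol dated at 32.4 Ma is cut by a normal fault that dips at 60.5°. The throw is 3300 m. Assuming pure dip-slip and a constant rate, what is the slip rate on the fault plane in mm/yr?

dip-slip = throw / sin(dip) = 3300 m / sin(60.5°) = 3792 m
rate = 3792 m / 32.4 Ma = 0.000117 m/yr = 0.117 mm/yr

0.117 mm/yr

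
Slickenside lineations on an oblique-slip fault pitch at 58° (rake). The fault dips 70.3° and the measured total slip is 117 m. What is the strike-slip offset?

strike-slip = net slip × cos(rake) = 117 m × cos(58°) = 62 m

62 m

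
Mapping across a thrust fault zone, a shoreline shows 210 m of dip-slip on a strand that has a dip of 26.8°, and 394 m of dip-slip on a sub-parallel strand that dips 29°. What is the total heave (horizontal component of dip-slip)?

heave_A = 210 × cos(26.8°) = 187.4 m
heave_B = 394 × cos(29°) = 344.6 m
total = 187.4 + 344.6 = 532 m

532 m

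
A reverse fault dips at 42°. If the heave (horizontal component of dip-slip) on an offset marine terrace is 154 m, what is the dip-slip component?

dip-slip = heave / cos(dip) = 154 / cos(42°) = 207 m

207 m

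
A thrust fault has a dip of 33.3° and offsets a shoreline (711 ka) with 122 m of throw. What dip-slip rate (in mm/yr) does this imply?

dip-slip = throw / sin(dip) = 122 m / sin(33.3°) = 222.2 m
rate = 222.2 m / 711 ka = 0.000313 m/yr = 0.313 mm/yr

0.313 mm/yr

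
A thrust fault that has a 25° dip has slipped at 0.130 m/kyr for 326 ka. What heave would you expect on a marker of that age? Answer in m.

dip-slip = rate × time = 0.130 m/kyr × 326 ka = 42.38 m
heave = dip-slip × cos(dip) = 42.38 × cos(25°) = 38.4 m

38.4 m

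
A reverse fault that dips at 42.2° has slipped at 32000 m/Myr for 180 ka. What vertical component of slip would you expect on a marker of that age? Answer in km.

3.87 km

dip-slip = rate × time = 32000 m/Myr × 180 ka = 5760 m
throw = dip-slip × sin(dip) = 5760 × sin(42.2°) = 3870 m = 3.87 km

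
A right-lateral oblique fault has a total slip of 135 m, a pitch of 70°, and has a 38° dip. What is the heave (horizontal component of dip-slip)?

dip-slip = net slip × sin(rake) = 135 m × sin(70°) = 126.9 m
heave = dip-slip × cos(dip) = 126.9 × cos(38°) = 100 m

100 m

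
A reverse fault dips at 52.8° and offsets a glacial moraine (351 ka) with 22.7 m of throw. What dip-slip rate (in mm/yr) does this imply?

0.0812 mm/yr

dip-slip = throw / sin(dip) = 22.7 m / sin(52.8°) = 28.50 m
rate = 28.50 m / 351 ka = 0.0000812 m/yr = 0.0812 mm/yr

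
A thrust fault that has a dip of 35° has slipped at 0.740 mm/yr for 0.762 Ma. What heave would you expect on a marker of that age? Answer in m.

462 m

dip-slip = rate × time = 0.740 mm/yr × 0.762 Ma = 563.9 m
heave = dip-slip × cos(dip) = 563.9 × cos(35°) = 462 m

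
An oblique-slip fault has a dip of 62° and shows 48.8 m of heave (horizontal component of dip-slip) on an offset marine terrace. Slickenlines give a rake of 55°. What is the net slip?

127 m

dip-slip = heave / cos(dip) = 48.8 / cos(62°) = 103.9 m
net slip = dip-slip / sin(rake) = 103.9 / sin(55°) = 127 m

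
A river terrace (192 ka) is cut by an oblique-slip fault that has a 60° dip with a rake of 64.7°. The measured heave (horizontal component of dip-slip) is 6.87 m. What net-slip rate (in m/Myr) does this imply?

dip-slip = heave / cos(dip) = 6.87 / cos(60°) = 13.74 m
net slip = dip-slip / sin(rake) = 13.74 / sin(64.7°) = 15.20 m
rate = 15.20 m / 192 ka = 0.0000792 m/yr = 79.2 m/Myr

79.2 m/Myr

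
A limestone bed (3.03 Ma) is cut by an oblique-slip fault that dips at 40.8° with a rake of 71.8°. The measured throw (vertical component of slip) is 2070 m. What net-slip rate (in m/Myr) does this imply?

dip-slip = throw / sin(dip) = 2070 / sin(40.8°) = 3168 m
net slip = dip-slip / sin(rake) = 3168 / sin(71.8°) = 3335 m
rate = 3335 m / 3.03 Ma = 0.00110 m/yr = 1100 m/Myr

1100 m/Myr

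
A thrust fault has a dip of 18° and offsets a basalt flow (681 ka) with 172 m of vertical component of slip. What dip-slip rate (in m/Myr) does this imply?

817 m/Myr

dip-slip = throw / sin(dip) = 172 m / sin(18°) = 556.6 m
rate = 556.6 m / 681 ka = 0.000817 m/yr = 817 m/Myr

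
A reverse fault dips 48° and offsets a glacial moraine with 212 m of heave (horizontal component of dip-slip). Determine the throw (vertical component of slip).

throw = heave × tan(dip) = 212 × tan(48°) = 235 m

235 m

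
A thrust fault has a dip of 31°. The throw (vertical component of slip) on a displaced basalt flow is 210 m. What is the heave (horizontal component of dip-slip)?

349 m

heave = throw / tan(dip) = 210 / tan(31°) = 349 m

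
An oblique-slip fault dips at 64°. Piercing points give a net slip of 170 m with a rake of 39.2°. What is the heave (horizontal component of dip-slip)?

47.1 m

dip-slip = net slip × sin(rake) = 170 m × sin(39.2°) = 107.4 m
heave = dip-slip × cos(dip) = 107.4 × cos(64°) = 47.1 m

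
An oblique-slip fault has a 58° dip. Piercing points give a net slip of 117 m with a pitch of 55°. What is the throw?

81.3 m

dip-slip = net slip × sin(rake) = 117 m × sin(55°) = 95.84 m
throw = dip-slip × sin(dip) = 95.84 × sin(58°) = 81.3 m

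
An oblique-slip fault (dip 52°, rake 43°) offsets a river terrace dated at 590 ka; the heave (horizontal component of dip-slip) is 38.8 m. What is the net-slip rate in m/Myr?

157 m/Myr

dip-slip = heave / cos(dip) = 38.8 / cos(52°) = 63.02 m
net slip = dip-slip / sin(rake) = 63.02 / sin(43°) = 92.41 m
rate = 92.41 m / 590 ka = 0.000157 m/yr = 157 m/Myr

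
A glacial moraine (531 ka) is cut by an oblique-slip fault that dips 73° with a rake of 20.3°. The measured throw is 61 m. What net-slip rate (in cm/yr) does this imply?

dip-slip = throw / sin(dip) = 61 / sin(73°) = 63.79 m
net slip = dip-slip / sin(rake) = 63.79 / sin(20.3°) = 183.9 m
rate = 183.9 m / 531 ka = 0.000346 m/yr = 0.0346 cm/yr

0.0346 cm/yr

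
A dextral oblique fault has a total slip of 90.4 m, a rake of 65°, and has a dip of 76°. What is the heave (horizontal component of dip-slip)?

dip-slip = net slip × sin(rake) = 90.4 m × sin(65°) = 81.93 m
heave = dip-slip × cos(dip) = 81.93 × cos(76°) = 19.8 m

19.8 m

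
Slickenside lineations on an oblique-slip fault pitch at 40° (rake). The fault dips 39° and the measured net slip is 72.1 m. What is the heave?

dip-slip = net slip × sin(rake) = 72.1 m × sin(40°) = 46.34 m
heave = dip-slip × cos(dip) = 46.34 × cos(39°) = 36 m

36 m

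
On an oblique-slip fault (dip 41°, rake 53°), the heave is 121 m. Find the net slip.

201 m

dip-slip = heave / cos(dip) = 121 / cos(41°) = 160.3 m
net slip = dip-slip / sin(rake) = 160.3 / sin(53°) = 201 m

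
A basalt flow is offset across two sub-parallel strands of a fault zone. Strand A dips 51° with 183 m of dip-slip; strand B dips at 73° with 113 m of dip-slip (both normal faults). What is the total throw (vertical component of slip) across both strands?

250 m

throw_A = 183 × sin(51°) = 142.2 m
throw_B = 113 × sin(73°) = 108.1 m
total = 142.2 + 108.1 = 250 m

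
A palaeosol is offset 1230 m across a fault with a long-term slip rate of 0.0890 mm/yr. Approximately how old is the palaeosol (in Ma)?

13.8 Ma

age = offset / rate = 1230 m / (0.0890 mm/yr) = 1.38e+07 yr = 13.8 Ma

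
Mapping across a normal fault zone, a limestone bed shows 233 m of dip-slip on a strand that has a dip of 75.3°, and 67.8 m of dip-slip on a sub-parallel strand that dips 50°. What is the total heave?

103 m

heave_A = 233 × cos(75.3°) = 59.13 m
heave_B = 67.8 × cos(50°) = 43.58 m
total = 59.13 + 43.58 = 103 m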